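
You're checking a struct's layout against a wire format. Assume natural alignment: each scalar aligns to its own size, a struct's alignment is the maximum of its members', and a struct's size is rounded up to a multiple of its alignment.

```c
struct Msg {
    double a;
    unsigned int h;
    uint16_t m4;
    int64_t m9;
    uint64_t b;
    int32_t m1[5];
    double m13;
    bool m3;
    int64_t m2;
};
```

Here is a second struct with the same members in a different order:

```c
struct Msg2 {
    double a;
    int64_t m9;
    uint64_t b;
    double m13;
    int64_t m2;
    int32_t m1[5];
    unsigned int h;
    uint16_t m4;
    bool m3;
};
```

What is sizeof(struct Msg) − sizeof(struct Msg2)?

a at 0 (size 8, align 8) → ends 8
h at 8 (size 4, align 4) → ends 12
m4 at 12 (size 2, align 2) → ends 14
pad 2 to align 8 for m9
m9 at 16 (size 8, align 8) → ends 24
b at 24 (size 8, align 8) → ends 32
m1 at 32 (size 20, align 4) → ends 52
pad 4 to align 8 for m13
m13 at 56 (size 8, align 8) → ends 64
m3 at 64 (size 1, align 1) → ends 65
pad 7 to align 8 for m2
m2 at 72 (size 8, align 8) → ends 80
total 80 bytes, alignment 8
— Msg2 —
a at 0 (size 8, align 8) → ends 8
m9 at 8 (size 8, align 8) → ends 16
b at 16 (size 8, align 8) → ends 24
m13 at 24 (size 8, align 8) → ends 32
m2 at 32 (size 8, align 8) → ends 40
m1 at 40 (size 20, align 4) → ends 60
h at 60 (size 4, align 4) → ends 64
m4 at 64 (size 2, align 2) → ends 66
m3 at 66 (size 1, align 1) → ends 67
tail pad 5 to reach multiple of 8
total 72 bytes, alignment 8
80 − 72 = 8

8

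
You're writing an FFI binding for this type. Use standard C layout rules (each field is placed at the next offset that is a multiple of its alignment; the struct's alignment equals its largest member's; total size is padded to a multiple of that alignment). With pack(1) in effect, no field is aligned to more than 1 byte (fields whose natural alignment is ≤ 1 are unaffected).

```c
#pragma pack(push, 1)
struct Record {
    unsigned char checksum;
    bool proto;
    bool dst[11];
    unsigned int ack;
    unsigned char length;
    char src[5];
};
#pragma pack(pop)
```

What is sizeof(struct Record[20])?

checksum at 0 (size 1, align 1) → ends 1
proto at 1 (size 1, align 1) → ends 2
dst at 2 (size 11, align 1) → ends 13
ack at 13 (size 4, align 1) → ends 17
length at 17 (size 1, align 1) → ends 18
src at 18 (size 5, align 1) → ends 23
total 23 bytes, alignment 1
array of 20: 20 × 23 = 460

460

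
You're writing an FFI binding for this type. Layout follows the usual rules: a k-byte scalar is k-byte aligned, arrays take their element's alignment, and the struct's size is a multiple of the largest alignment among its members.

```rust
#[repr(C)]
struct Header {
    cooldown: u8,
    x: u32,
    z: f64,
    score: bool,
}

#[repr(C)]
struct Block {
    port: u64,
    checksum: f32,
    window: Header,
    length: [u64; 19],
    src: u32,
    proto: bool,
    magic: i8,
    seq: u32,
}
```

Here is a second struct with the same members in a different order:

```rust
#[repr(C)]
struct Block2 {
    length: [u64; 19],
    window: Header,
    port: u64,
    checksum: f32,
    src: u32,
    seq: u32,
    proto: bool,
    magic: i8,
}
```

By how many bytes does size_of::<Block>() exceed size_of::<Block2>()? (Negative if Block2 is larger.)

Header: 0..1  cooldown  (1B, 1-aligned); 1..4  -- padding (3B); 4..8  x  (4B, 4-aligned); 8..16  z  (8B, 8-aligned); 16..17  score  (1B, 1-aligned); 17..24  -- tail padding (7B); sizeof = 24, alignof = 8
0..8  port  (8B, 8-aligned)
8..12  checksum  (4B, 4-aligned)
12..16  -- padding (4B)
16..40  window  (24B, 8-aligned)
40..192  length  (152B, 8-aligned)
192..196  src  (4B, 4-aligned)
196..197  proto  (1B, 1-aligned)
197..198  magic  (1B, 1-aligned)
198..200  -- padding (2B)
200..204  seq  (4B, 4-aligned)
204..208  -- tail padding (4B)
sizeof = 208, alignof = 8
— Block2 —
0..152  length  (152B, 8-aligned)
152..176  window  (24B, 8-aligned)
176..184  port  (8B, 8-aligned)
184..188  checksum  (4B, 4-aligned)
188..192  src  (4B, 4-aligned)
192..196  seq  (4B, 4-aligned)
196..197  proto  (1B, 1-aligned)
197..198  magic  (1B, 1-aligned)
198..200  -- tail padding (2B)
sizeof = 200, alignof = 8
208 − 200 = 8

8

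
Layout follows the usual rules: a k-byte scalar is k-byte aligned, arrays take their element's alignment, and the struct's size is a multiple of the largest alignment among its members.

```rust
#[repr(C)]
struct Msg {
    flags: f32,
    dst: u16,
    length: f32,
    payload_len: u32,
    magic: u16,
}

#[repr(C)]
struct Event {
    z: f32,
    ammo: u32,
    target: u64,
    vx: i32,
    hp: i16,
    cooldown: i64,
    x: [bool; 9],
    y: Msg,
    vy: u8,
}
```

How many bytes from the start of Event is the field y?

44

Msg: 0..4  flags  (4B, 4-aligned); 4..6  dst  (2B, 2-aligned); 6..8  -- padding (2B); 8..12  length  (4B, 4-aligned); 12..16  payload_len  (4B, 4-aligned); 16..18  magic  (2B, 2-aligned); 18..20  -- tail padding (2B); sizeof = 20, alignof = 4
0..4  z  (4B, 4-aligned)
4..8  ammo  (4B, 4-aligned)
8..16  target  (8B, 8-aligned)
16..20  vx  (4B, 4-aligned)
20..22  hp  (2B, 2-aligned)
22..24  -- padding (2B)
24..32  cooldown  (8B, 8-aligned)
32..41  x  (9B, 1-aligned)
41..44  -- padding (3B)
44..64  y  (20B, 4-aligned)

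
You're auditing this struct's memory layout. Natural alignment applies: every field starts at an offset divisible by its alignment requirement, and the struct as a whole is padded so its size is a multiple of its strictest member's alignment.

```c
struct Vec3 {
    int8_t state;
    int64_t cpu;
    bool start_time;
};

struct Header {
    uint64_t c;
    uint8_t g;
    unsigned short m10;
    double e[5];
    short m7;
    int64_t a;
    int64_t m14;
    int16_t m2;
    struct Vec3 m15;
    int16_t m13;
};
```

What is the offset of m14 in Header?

Vec3: @0: state [1B, align 1] → 1; +7 pad (align 8); @8: cpu [8B, align 8] → 16; @16: start_time [1B, align 1] → 17; +7 tail pad (align 8); size 24, align 8
@0: c [8B, align 8] → 8
@8: g [1B, align 1] → 9
+1 pad (align 2)
@10: m10 [2B, align 2] → 12
+4 pad (align 8)
@16: e [40B, align 8] → 56
@56: m7 [2B, align 2] → 58
+6 pad (align 8)
@64: a [8B, align 8] → 72
@72: m14 [8B, align 8] → 80

72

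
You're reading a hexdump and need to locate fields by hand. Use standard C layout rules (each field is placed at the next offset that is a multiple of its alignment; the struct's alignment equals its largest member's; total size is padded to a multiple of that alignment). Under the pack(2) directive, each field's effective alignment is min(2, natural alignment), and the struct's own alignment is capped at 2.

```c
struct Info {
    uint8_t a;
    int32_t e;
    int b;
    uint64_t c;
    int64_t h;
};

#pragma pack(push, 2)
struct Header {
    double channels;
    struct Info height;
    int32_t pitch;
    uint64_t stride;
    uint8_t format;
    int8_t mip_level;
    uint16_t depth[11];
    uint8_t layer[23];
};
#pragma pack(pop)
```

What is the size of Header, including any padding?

Info: 0..1  a  (1B, 1-aligned); 1..4  -- padding (3B); 4..8  e  (4B, 4-aligned); 8..12  b  (4B, 4-aligned); 12..16  -- padding (4B); 16..24  c  (8B, 8-aligned); 24..32  h  (8B, 8-aligned); sizeof = 32, alignof = 8
0..8  channels  (8B, 2-aligned)
8..40  height  (32B, 2-aligned)
40..44  pitch  (4B, 2-aligned)
44..52  stride  (8B, 2-aligned)
52..53  format  (1B, 1-aligned)
53..54  mip_level  (1B, 1-aligned)
54..76  depth  (22B, 2-aligned)
76..99  layer  (23B, 1-aligned)
99..100  -- tail padding (1B)
sizeof = 100, alignof = 2

100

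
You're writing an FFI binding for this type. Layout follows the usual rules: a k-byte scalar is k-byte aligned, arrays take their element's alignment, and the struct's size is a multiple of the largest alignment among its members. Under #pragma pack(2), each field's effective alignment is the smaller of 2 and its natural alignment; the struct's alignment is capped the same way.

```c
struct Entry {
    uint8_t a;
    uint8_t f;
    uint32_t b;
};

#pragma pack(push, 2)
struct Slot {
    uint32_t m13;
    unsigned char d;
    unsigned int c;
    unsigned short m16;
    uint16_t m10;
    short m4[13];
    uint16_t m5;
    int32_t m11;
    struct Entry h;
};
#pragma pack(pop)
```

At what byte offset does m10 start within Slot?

Entry: 0..1  a  (1B, 1-aligned); 1..2  f  (1B, 1-aligned); 2..4  -- padding (2B); 4..8  b  (4B, 4-aligned); sizeof = 8, alignof = 4
0..4  m13  (4B, 2-aligned)
4..5  d  (1B, 1-aligned)
5..6  -- padding (1B)
6..10  c  (4B, 2-aligned)
10..12  m16  (2B, 2-aligned)
12..14  m10  (2B, 2-aligned)

12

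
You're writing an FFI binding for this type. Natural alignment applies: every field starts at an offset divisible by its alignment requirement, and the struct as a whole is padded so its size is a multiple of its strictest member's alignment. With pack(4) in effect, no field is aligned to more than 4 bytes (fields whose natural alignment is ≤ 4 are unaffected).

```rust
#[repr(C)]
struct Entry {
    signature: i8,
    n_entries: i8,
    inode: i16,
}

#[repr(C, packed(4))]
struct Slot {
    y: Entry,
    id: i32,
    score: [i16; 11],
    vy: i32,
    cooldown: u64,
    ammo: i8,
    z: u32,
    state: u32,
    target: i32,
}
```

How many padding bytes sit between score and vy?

Entry: signature at 0 (size 1, align 1) → ends 1; n_entries at 1 (size 1, align 1) → ends 2; inode at 2 (size 2, align 2) → ends 4; total 4 bytes, alignment 2
y at 0 (size 4, align 2) → ends 4
id at 4 (size 4, align 4) → ends 8
score at 8 (size 22, align 2) → ends 30
pad 2 to align 4 for vy
vy at 32 (size 4, align 4) → ends 36

2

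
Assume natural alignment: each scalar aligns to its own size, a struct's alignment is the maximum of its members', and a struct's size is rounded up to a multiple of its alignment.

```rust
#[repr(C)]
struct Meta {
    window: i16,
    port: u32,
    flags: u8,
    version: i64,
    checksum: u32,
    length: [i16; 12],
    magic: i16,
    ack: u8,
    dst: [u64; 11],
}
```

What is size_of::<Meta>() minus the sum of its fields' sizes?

@0: window [2B, align 2] → 2
+2 pad (align 4)
@4: port [4B, align 4] → 8
@8: flags [1B, align 1] → 9
+7 pad (align 8)
@16: version [8B, align 8] → 24
@24: checksum [4B, align 4] → 28
@28: length [24B, align 2] → 52
@52: magic [2B, align 2] → 54
@54: ack [1B, align 1] → 55
+1 pad (align 8)
@56: dst [88B, align 8] → 144
size 144, align 8
data bytes 134, size 144 → padding 10

10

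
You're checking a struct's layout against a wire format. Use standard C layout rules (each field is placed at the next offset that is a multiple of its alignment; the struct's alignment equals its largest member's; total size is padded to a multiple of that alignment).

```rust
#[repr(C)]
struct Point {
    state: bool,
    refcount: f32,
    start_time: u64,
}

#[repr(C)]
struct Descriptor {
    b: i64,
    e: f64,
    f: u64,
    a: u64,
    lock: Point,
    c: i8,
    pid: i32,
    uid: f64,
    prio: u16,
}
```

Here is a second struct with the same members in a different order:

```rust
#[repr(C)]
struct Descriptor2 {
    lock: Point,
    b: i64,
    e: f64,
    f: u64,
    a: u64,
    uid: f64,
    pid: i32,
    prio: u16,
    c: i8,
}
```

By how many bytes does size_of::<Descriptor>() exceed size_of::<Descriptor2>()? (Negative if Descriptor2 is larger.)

Point: state at 0 (size 1, align 1) → ends 1; pad 3 to align 4 for refcount; refcount at 4 (size 4, align 4) → ends 8; start_time at 8 (size 8, align 8) → ends 16; total 16 bytes, alignment 8
b at 0 (size 8, align 8) → ends 8
e at 8 (size 8, align 8) → ends 16
f at 16 (size 8, align 8) → ends 24
a at 24 (size 8, align 8) → ends 32
lock at 32 (size 16, align 8) → ends 48
c at 48 (size 1, align 1) → ends 49
pad 3 to align 4 for pid
pid at 52 (size 4, align 4) → ends 56
uid at 56 (size 8, align 8) → ends 64
prio at 64 (size 2, align 2) → ends 66
tail pad 6 to reach multiple of 8
total 72 bytes, alignment 8
— Descriptor2 —
lock at 0 (size 16, align 8) → ends 16
b at 16 (size 8, align 8) → ends 24
e at 24 (size 8, align 8) → ends 32
f at 32 (size 8, align 8) → ends 40
a at 40 (size 8, align 8) → ends 48
uid at 48 (size 8, align 8) → ends 56
pid at 56 (size 4, align 4) → ends 60
prio at 60 (size 2, align 2) → ends 62
c at 62 (size 1, align 1) → ends 63
tail pad 1 to reach multiple of 8
total 64 bytes, alignment 8
72 − 64 = 8

8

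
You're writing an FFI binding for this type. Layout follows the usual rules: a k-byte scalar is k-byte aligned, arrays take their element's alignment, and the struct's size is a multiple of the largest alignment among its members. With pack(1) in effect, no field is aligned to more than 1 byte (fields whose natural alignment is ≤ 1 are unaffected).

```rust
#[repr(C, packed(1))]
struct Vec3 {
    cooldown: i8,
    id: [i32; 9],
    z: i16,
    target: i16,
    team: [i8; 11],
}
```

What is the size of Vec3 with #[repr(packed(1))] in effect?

52

cooldown at 0 (size 1, align 1) → ends 1
id at 1 (size 36, align 1) → ends 37
z at 37 (size 2, align 1) → ends 39
target at 39 (size 2, align 1) → ends 41
team at 41 (size 11, align 1) → ends 52
total 52 bytes, alignment 1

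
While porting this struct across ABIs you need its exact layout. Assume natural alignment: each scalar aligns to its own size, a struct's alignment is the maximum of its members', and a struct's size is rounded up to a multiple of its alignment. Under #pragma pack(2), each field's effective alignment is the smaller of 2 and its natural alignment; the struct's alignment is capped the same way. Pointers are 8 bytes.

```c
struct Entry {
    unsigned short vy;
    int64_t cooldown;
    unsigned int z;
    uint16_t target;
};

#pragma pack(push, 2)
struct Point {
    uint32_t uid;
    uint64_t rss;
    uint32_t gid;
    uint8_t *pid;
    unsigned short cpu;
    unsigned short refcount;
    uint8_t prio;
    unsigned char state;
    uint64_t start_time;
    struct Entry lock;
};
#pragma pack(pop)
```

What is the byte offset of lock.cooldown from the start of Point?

Entry: 0..2  vy  (2B, 2-aligned); 2..8  -- padding (6B); 8..16  cooldown  (8B, 8-aligned); 16..20  z  (4B, 4-aligned); 20..22  target  (2B, 2-aligned); 22..24  -- tail padding (2B); sizeof = 24, alignof = 8
0..4  uid  (4B, 2-aligned)
4..12  rss  (8B, 2-aligned)
12..16  gid  (4B, 2-aligned)
16..24  pid  (8B, 2-aligned)
24..26  cpu  (2B, 2-aligned)
26..28  refcount  (2B, 2-aligned)
28..29  prio  (1B, 1-aligned)
29..30  state  (1B, 1-aligned)
30..38  start_time  (8B, 2-aligned)
38..62  lock  (24B, 2-aligned)
within Entry: cooldown at 8
38 + 8 = 46

46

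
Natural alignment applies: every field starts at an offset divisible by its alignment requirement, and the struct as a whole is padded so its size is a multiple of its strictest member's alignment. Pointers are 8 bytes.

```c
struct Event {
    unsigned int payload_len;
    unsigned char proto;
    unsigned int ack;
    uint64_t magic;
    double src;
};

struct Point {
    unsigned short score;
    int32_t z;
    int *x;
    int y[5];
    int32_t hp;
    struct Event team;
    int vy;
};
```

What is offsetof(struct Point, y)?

Event: 0..4  payload_len  (4B, 4-aligned); 4..5  proto  (1B, 1-aligned); 5..8  -- padding (3B); 8..12  ack  (4B, 4-aligned); 12..16  -- padding (4B); 16..24  magic  (8B, 8-aligned); 24..32  src  (8B, 8-aligned); sizeof = 32, alignof = 8
0..2  score  (2B, 2-aligned)
2..4  -- padding (2B)
4..8  z  (4B, 4-aligned)
8..16  x  (8B, 8-aligned)
16..36  y  (20B, 4-aligned)

16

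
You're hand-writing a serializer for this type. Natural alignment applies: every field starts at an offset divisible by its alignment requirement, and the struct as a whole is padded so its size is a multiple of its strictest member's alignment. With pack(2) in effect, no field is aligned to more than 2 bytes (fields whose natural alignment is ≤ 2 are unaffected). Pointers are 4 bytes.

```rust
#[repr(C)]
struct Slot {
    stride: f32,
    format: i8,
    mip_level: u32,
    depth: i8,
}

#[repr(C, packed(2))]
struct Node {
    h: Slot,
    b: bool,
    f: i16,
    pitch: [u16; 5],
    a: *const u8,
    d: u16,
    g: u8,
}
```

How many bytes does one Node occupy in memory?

Slot: 0..4  stride  (4B, 4-aligned); 4..5  format  (1B, 1-aligned); 5..8  -- padding (3B); 8..12  mip_level  (4B, 4-aligned); 12..13  depth  (1B, 1-aligned); 13..16  -- tail padding (3B); sizeof = 16, alignof = 4
0..16  h  (16B, 2-aligned)
16..17  b  (1B, 1-aligned)
17..18  -- padding (1B)
18..20  f  (2B, 2-aligned)
20..30  pitch  (10B, 2-aligned)
30..34  a  (4B, 2-aligned)
34..36  d  (2B, 2-aligned)
36..37  g  (1B, 1-aligned)
37..38  -- tail padding (1B)
sizeof = 38, alignof = 2

38 bytes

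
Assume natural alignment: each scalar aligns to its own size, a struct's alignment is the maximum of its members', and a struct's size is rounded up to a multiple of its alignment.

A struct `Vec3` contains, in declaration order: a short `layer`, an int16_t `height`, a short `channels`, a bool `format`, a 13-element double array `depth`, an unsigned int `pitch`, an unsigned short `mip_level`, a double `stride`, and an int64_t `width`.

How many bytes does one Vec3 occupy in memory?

136 bytes

@0: layer [2B, align 2] → 2
@2: height [2B, align 2] → 4
@4: channels [2B, align 2] → 6
@6: format [1B, align 1] → 7
+1 pad (align 8)
@8: depth [104B, align 8] → 112
@112: pitch [4B, align 4] → 116
@116: mip_level [2B, align 2] → 118
+2 pad (align 8)
@120: stride [8B, align 8] → 128
@128: width [8B, align 8] → 136
size 136, align 8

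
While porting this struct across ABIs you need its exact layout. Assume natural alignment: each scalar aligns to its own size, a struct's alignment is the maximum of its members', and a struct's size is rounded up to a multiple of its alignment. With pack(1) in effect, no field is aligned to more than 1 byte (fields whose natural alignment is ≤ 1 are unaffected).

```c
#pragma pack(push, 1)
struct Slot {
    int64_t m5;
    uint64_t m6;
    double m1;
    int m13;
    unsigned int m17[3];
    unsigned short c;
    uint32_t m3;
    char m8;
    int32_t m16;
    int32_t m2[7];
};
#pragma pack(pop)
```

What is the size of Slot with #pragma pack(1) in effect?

m5 at 0 (size 8, align 1) → ends 8
m6 at 8 (size 8, align 1) → ends 16
m1 at 16 (size 8, align 1) → ends 24
m13 at 24 (size 4, align 1) → ends 28
m17 at 28 (size 12, align 1) → ends 40
c at 40 (size 2, align 1) → ends 42
m3 at 42 (size 4, align 1) → ends 46
m8 at 46 (size 1, align 1) → ends 47
m16 at 47 (size 4, align 1) → ends 51
m2 at 51 (size 28, align 1) → ends 79
total 79 bytes, alignment 1

79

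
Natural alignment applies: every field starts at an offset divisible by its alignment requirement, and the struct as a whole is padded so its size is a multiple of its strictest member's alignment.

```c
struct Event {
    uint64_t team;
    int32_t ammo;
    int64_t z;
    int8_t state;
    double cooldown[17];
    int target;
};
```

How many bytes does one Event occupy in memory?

176

0..8  team  (8B, 8-aligned)
8..12  ammo  (4B, 4-aligned)
12..16  -- padding (4B)
16..24  z  (8B, 8-aligned)
24..25  state  (1B, 1-aligned)
25..32  -- padding (7B)
32..168  cooldown  (136B, 8-aligned)
168..172  target  (4B, 4-aligned)
172..176  -- tail padding (4B)
sizeof = 176, alignof = 8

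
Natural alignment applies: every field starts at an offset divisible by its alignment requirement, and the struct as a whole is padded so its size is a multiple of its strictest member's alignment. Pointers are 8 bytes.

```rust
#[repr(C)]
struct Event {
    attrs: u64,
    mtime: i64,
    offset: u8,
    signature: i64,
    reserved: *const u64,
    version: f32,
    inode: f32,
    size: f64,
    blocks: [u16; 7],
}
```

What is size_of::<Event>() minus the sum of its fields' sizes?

0..8  attrs  (8B, 8-aligned)
8..16  mtime  (8B, 8-aligned)
16..17  offset  (1B, 1-aligned)
17..24  -- padding (7B)
24..32  signature  (8B, 8-aligned)
32..40  reserved  (8B, 8-aligned)
40..44  version  (4B, 4-aligned)
44..48  inode  (4B, 4-aligned)
48..56  size  (8B, 8-aligned)
56..70  blocks  (14B, 2-aligned)
70..72  -- tail padding (2B)
sizeof = 72, alignof = 8
data bytes 63, size 72 → padding 9

9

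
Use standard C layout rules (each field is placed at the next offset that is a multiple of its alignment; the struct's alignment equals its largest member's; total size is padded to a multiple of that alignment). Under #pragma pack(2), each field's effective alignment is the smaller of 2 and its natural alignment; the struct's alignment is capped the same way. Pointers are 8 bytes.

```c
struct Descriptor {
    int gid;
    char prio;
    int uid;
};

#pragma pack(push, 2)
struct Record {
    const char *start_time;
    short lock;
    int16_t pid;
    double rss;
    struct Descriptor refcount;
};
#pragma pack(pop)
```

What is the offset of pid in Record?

Descriptor: gid at 0 (size 4, align 4) → ends 4; prio at 4 (size 1, align 1) → ends 5; pad 3 to align 4 for uid; uid at 8 (size 4, align 4) → ends 12; total 12 bytes, alignment 4
start_time at 0 (size 8, align 2) → ends 8
lock at 8 (size 2, align 2) → ends 10
pid at 10 (size 2, align 2) → ends 12

10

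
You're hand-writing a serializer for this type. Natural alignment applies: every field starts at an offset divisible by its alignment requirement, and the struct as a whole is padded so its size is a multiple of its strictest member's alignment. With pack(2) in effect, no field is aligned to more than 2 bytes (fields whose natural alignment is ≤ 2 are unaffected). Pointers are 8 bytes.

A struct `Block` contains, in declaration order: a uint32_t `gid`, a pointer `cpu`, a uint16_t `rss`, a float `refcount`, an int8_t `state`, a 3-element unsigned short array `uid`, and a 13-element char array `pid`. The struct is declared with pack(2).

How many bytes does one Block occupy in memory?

40

gid at 0 (size 4, align 2) → ends 4
cpu at 4 (size 8, align 2) → ends 12
rss at 12 (size 2, align 2) → ends 14
refcount at 14 (size 4, align 2) → ends 18
state at 18 (size 1, align 1) → ends 19
pad 1 to align 2 for uid
uid at 20 (size 6, align 2) → ends 26
pid at 26 (size 13, align 1) → ends 39
tail pad 1 to reach multiple of 2
total 40 bytes, alignment 2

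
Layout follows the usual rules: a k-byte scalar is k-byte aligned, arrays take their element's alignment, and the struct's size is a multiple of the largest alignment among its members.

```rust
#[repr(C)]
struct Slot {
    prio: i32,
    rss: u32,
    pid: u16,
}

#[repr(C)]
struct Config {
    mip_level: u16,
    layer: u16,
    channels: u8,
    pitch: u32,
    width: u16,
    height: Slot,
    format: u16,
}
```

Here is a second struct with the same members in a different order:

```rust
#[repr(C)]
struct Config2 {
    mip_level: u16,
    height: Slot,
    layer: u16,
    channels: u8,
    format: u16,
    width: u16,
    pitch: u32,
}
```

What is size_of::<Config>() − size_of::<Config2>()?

Slot: prio at 0 (size 4, align 4) → ends 4; rss at 4 (size 4, align 4) → ends 8; pid at 8 (size 2, align 2) → ends 10; tail pad 2 to reach multiple of 4; total 12 bytes, alignment 4
mip_level at 0 (size 2, align 2) → ends 2
layer at 2 (size 2, align 2) → ends 4
channels at 4 (size 1, align 1) → ends 5
pad 3 to align 4 for pitch
pitch at 8 (size 4, align 4) → ends 12
width at 12 (size 2, align 2) → ends 14
pad 2 to align 4 for height
height at 16 (size 12, align 4) → ends 28
format at 28 (size 2, align 2) → ends 30
tail pad 2 to reach multiple of 4
total 32 bytes, alignment 4
— Config2 —
mip_level at 0 (size 2, align 2) → ends 2
pad 2 to align 4 for height
height at 4 (size 12, align 4) → ends 16
layer at 16 (size 2, align 2) → ends 18
channels at 18 (size 1, align 1) → ends 19
pad 1 to align 2 for format
format at 20 (size 2, align 2) → ends 22
width at 22 (size 2, align 2) → ends 24
pitch at 24 (size 4, align 4) → ends 28
total 28 bytes, alignment 4
32 − 28 = 4

4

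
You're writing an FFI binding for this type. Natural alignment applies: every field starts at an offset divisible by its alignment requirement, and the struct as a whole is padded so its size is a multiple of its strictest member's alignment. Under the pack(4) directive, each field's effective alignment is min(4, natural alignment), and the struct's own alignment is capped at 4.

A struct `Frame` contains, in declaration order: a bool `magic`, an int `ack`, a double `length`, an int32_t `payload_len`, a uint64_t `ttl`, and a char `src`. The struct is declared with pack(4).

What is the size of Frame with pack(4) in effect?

32

@0: magic [1B, align 1] → 1
+3 pad (align 4)
@4: ack [4B, align 4] → 8
@8: length [8B, align 4] → 16
@16: payload_len [4B, align 4] → 20
@20: ttl [8B, align 4] → 28
@28: src [1B, align 1] → 29
+3 tail pad (align 4)
size 32, align 4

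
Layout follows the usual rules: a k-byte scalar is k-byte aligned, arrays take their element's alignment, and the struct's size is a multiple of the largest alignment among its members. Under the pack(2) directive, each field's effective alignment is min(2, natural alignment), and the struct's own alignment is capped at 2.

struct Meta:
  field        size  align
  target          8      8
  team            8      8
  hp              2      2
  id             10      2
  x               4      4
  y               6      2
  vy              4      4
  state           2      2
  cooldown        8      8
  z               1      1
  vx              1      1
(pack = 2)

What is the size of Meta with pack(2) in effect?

0..8  target  (8B, 2-aligned)
8..16  team  (8B, 2-aligned)
16..18  hp  (2B, 2-aligned)
18..28  id  (10B, 2-aligned)
28..32  x  (4B, 2-aligned)
32..38  y  (6B, 2-aligned)
38..42  vy  (4B, 2-aligned)
42..44  state  (2B, 2-aligned)
44..52  cooldown  (8B, 2-aligned)
52..53  z  (1B, 1-aligned)
53..54  vx  (1B, 1-aligned)
sizeof = 54, alignof = 2

54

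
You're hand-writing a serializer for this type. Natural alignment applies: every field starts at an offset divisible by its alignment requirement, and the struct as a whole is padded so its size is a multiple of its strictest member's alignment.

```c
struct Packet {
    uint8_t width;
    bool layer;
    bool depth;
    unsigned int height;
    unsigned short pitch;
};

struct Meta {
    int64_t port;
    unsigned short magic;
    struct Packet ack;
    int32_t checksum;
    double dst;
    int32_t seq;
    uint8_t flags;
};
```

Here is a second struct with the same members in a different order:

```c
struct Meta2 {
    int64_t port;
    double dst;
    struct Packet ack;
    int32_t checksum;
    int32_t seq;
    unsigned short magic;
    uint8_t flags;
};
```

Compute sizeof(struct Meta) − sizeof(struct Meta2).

Packet: 0..1  width  (1B, 1-aligned); 1..2  layer  (1B, 1-aligned); 2..3  depth  (1B, 1-aligned); 3..4  -- padding (1B); 4..8  height  (4B, 4-aligned); 8..10  pitch  (2B, 2-aligned); 10..12  -- tail padding (2B); sizeof = 12, alignof = 4
0..8  port  (8B, 8-aligned)
8..10  magic  (2B, 2-aligned)
10..12  -- padding (2B)
12..24  ack  (12B, 4-aligned)
24..28  checksum  (4B, 4-aligned)
28..32  -- padding (4B)
32..40  dst  (8B, 8-aligned)
40..44  seq  (4B, 4-aligned)
44..45  flags  (1B, 1-aligned)
45..48  -- tail padding (3B)
sizeof = 48, alignof = 8
— Meta2 —
0..8  port  (8B, 8-aligned)
8..16  dst  (8B, 8-aligned)
16..28  ack  (12B, 4-aligned)
28..32  checksum  (4B, 4-aligned)
32..36  seq  (4B, 4-aligned)
36..38  magic  (2B, 2-aligned)
38..39  flags  (1B, 1-aligned)
39..40  -- tail padding (1B)
sizeof = 40, alignof = 8
48 − 40 = 8

8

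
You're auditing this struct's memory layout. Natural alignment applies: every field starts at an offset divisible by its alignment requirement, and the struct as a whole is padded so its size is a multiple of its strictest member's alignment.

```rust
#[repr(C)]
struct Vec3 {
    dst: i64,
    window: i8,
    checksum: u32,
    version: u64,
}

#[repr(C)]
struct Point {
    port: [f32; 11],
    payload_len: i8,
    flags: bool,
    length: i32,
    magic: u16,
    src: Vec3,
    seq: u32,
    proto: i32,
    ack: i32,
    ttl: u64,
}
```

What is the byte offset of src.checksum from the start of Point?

Vec3: @0: dst [8B, align 8] → 8; @8: window [1B, align 1] → 9; +3 pad (align 4); @12: checksum [4B, align 4] → 16; @16: version [8B, align 8] → 24; size 24, align 8
@0: port [44B, align 4] → 44
@44: payload_len [1B, align 1] → 45
@45: flags [1B, align 1] → 46
+2 pad (align 4)
@48: length [4B, align 4] → 52
@52: magic [2B, align 2] → 54
+2 pad (align 8)
@56: src [24B, align 8] → 80
within Vec3: checksum at 12
56 + 12 = 68

68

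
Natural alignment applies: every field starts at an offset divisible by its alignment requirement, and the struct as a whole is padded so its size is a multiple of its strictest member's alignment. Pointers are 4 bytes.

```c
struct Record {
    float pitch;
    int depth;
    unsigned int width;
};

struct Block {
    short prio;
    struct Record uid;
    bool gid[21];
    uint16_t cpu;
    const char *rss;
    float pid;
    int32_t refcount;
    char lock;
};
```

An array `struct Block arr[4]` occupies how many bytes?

224

Record: 0..4  pitch  (4B, 4-aligned); 4..8  depth  (4B, 4-aligned); 8..12  width  (4B, 4-aligned); sizeof = 12, alignof = 4
0..2  prio  (2B, 2-aligned)
2..4  -- padding (2B)
4..16  uid  (12B, 4-aligned)
16..37  gid  (21B, 1-aligned)
37..38  -- padding (1B)
38..40  cpu  (2B, 2-aligned)
40..44  rss  (4B, 4-aligned)
44..48  pid  (4B, 4-aligned)
48..52  refcount  (4B, 4-aligned)
52..53  lock  (1B, 1-aligned)
53..56  -- tail padding (3B)
sizeof = 56, alignof = 4
array of 4: 4 × 56 = 224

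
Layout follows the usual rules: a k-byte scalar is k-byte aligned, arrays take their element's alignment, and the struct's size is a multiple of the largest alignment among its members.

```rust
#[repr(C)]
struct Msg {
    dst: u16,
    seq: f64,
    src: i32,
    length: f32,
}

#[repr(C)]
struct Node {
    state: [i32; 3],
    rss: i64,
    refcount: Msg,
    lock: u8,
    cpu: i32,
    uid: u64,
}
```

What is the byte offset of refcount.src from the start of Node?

Msg: dst at 0 (size 2, align 2) → ends 2; pad 6 to align 8 for seq; seq at 8 (size 8, align 8) → ends 16; src at 16 (size 4, align 4) → ends 20; length at 20 (size 4, align 4) → ends 24; total 24 bytes, alignment 8
state at 0 (size 12, align 4) → ends 12
pad 4 to align 8 for rss
rss at 16 (size 8, align 8) → ends 24
refcount at 24 (size 24, align 8) → ends 48
within Msg: src at 16
24 + 16 = 40

40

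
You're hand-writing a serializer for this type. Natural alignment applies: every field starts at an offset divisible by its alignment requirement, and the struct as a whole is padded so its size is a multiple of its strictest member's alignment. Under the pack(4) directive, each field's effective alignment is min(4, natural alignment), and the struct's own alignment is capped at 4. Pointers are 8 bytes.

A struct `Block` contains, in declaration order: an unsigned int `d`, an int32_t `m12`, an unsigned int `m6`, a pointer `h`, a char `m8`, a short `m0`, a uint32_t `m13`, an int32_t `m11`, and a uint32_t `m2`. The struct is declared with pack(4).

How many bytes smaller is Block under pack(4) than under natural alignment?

4

natural layout:
  0..4  d  (4B, 4-aligned)
  4..8  m12  (4B, 4-aligned)
  8..12  m6  (4B, 4-aligned)
  12..16  -- padding (4B)
  16..24  h  (8B, 8-aligned)
  24..25  m8  (1B, 1-aligned)
  25..26  -- padding (1B)
  26..28  m0  (2B, 2-aligned)
  28..32  m13  (4B, 4-aligned)
  32..36  m11  (4B, 4-aligned)
  36..40  m2  (4B, 4-aligned)
  sizeof = 40, alignof = 8
packed(4) layout:
  0..4  d  (4B, 4-aligned)
  4..8  m12  (4B, 4-aligned)
  8..12  m6  (4B, 4-aligned)
  12..20  h  (8B, 4-aligned)
  20..21  m8  (1B, 1-aligned)
  21..22  -- padding (1B)
  22..24  m0  (2B, 2-aligned)
  24..28  m13  (4B, 4-aligned)
  28..32  m11  (4B, 4-aligned)
  32..36  m2  (4B, 4-aligned)
  sizeof = 36, alignof = 4
40 − 36 = 4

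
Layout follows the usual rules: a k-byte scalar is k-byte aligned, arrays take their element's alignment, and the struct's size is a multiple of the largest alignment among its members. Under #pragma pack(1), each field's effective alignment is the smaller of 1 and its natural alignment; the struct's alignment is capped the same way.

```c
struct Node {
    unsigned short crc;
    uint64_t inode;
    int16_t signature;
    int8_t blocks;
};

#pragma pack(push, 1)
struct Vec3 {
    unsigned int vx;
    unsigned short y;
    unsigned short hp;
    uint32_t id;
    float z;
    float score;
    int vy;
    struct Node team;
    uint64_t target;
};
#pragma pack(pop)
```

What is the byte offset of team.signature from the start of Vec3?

Node: 0..2  crc  (2B, 2-aligned); 2..8  -- padding (6B); 8..16  inode  (8B, 8-aligned); 16..18  signature  (2B, 2-aligned); 18..19  blocks  (1B, 1-aligned); 19..24  -- tail padding (5B); sizeof = 24, alignof = 8
0..4  vx  (4B, 1-aligned)
4..6  y  (2B, 1-aligned)
6..8  hp  (2B, 1-aligned)
8..12  id  (4B, 1-aligned)
12..16  z  (4B, 1-aligned)
16..20  score  (4B, 1-aligned)
20..24  vy  (4B, 1-aligned)
24..48  team  (24B, 1-aligned)
within Node: signature at 16
24 + 16 = 40

40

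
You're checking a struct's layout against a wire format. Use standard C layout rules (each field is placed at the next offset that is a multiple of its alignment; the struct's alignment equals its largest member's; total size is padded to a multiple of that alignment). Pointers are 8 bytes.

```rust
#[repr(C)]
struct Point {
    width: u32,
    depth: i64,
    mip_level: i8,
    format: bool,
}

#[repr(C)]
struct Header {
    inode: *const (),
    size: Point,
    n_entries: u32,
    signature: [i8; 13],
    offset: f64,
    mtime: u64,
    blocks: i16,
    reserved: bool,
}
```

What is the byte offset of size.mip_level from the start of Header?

24

Point: @0: width [4B, align 4] → 4; +4 pad (align 8); @8: depth [8B, align 8] → 16; @16: mip_level [1B, align 1] → 17; @17: format [1B, align 1] → 18; +6 tail pad (align 8); size 24, align 8
@0: inode [8B, align 8] → 8
@8: size [24B, align 8] → 32
within Point: mip_level at 16
8 + 16 = 24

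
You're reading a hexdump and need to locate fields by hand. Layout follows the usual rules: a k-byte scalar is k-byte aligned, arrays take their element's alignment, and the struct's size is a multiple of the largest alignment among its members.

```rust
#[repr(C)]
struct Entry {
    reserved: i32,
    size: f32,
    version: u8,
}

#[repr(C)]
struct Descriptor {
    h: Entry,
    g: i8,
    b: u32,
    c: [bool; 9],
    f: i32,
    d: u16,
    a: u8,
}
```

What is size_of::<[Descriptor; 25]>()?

1000

Entry: 0..4  reserved  (4B, 4-aligned); 4..8  size  (4B, 4-aligned); 8..9  version  (1B, 1-aligned); 9..12  -- tail padding (3B); sizeof = 12, alignof = 4
0..12  h  (12B, 4-aligned)
12..13  g  (1B, 1-aligned)
13..16  -- padding (3B)
16..20  b  (4B, 4-aligned)
20..29  c  (9B, 1-aligned)
29..32  -- padding (3B)
32..36  f  (4B, 4-aligned)
36..38  d  (2B, 2-aligned)
38..39  a  (1B, 1-aligned)
39..40  -- tail padding (1B)
sizeof = 40, alignof = 4
array of 25: 25 × 40 = 1000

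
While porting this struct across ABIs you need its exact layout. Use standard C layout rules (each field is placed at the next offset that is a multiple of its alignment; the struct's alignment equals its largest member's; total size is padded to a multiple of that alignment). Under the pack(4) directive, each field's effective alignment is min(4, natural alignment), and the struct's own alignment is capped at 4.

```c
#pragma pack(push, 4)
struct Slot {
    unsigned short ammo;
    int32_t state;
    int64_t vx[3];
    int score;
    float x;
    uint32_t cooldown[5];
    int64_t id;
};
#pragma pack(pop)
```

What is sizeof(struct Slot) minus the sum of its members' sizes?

2

0..2  ammo  (2B, 2-aligned)
2..4  -- padding (2B)
4..8  state  (4B, 4-aligned)
8..32  vx  (24B, 4-aligned)
32..36  score  (4B, 4-aligned)
36..40  x  (4B, 4-aligned)
40..60  cooldown  (20B, 4-aligned)
60..68  id  (8B, 4-aligned)
sizeof = 68, alignof = 4
data bytes 66, size 68 → padding 2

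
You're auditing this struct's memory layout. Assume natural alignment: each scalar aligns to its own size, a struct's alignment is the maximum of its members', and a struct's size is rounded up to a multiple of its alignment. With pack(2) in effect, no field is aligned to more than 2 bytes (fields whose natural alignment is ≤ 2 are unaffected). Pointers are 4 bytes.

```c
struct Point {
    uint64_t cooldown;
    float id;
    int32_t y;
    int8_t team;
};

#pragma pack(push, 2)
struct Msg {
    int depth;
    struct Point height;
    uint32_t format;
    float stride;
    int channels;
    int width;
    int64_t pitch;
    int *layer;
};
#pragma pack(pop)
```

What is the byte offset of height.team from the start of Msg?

Point: cooldown at 0 (size 8, align 8) → ends 8; id at 8 (size 4, align 4) → ends 12; y at 12 (size 4, align 4) → ends 16; team at 16 (size 1, align 1) → ends 17; tail pad 7 to reach multiple of 8; total 24 bytes, alignment 8
depth at 0 (size 4, align 2) → ends 4
height at 4 (size 24, align 2) → ends 28
within Point: team at 16
4 + 16 = 20

20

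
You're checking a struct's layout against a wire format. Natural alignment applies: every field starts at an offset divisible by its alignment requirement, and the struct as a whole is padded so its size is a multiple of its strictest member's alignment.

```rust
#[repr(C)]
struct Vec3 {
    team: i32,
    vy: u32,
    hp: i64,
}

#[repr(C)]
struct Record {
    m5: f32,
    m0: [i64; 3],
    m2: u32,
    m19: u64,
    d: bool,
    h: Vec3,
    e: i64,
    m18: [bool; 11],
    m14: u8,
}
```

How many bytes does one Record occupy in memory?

96

Vec3: 0..4  team  (4B, 4-aligned); 4..8  vy  (4B, 4-aligned); 8..16  hp  (8B, 8-aligned); sizeof = 16, alignof = 8
0..4  m5  (4B, 4-aligned)
4..8  -- padding (4B)
8..32  m0  (24B, 8-aligned)
32..36  m2  (4B, 4-aligned)
36..40  -- padding (4B)
40..48  m19  (8B, 8-aligned)
48..49  d  (1B, 1-aligned)
49..56  -- padding (7B)
56..72  h  (16B, 8-aligned)
72..80  e  (8B, 8-aligned)
80..91  m18  (11B, 1-aligned)
91..92  m14  (1B, 1-aligned)
92..96  -- tail padding (4B)
sizeof = 96, alignof = 8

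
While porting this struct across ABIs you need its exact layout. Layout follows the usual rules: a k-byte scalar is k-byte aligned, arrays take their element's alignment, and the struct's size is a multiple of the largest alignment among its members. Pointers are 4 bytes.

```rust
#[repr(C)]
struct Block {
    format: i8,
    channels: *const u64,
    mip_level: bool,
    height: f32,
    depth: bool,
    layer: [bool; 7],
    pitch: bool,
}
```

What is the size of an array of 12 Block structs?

336

@0: format [1B, align 1] → 1
+3 pad (align 4)
@4: channels [4B, align 4] → 8
@8: mip_level [1B, align 1] → 9
+3 pad (align 4)
@12: height [4B, align 4] → 16
@16: depth [1B, align 1] → 17
@17: layer [7B, align 1] → 24
@24: pitch [1B, align 1] → 25
+3 tail pad (align 4)
size 28, align 4
array of 12: 12 × 28 = 336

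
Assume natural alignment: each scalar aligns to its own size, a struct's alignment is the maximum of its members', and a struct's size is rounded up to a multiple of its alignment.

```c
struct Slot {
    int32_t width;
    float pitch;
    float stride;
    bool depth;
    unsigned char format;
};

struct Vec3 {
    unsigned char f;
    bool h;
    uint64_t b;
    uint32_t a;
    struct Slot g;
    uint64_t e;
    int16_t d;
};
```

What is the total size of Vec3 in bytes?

56 bytes

Slot: 0..4  width  (4B, 4-aligned); 4..8  pitch  (4B, 4-aligned); 8..12  stride  (4B, 4-aligned); 12..13  depth  (1B, 1-aligned); 13..14  format  (1B, 1-aligned); 14..16  -- tail padding (2B); sizeof = 16, alignof = 4
0..1  f  (1B, 1-aligned)
1..2  h  (1B, 1-aligned)
2..8  -- padding (6B)
8..16  b  (8B, 8-aligned)
16..20  a  (4B, 4-aligned)
20..36  g  (16B, 4-aligned)
36..40  -- padding (4B)
40..48  e  (8B, 8-aligned)
48..50  d  (2B, 2-aligned)
50..56  -- tail padding (6B)
sizeof = 56, alignof = 8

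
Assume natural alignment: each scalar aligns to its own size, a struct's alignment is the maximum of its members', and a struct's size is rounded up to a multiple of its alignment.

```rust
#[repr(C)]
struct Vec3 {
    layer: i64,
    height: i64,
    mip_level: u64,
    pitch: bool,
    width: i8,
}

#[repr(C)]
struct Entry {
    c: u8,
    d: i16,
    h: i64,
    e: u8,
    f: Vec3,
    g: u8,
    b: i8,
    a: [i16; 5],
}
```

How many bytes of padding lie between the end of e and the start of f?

Vec3: layer at 0 (size 8, align 8) → ends 8; height at 8 (size 8, align 8) → ends 16; mip_level at 16 (size 8, align 8) → ends 24; pitch at 24 (size 1, align 1) → ends 25; width at 25 (size 1, align 1) → ends 26; tail pad 6 to reach multiple of 8; total 32 bytes, alignment 8
c at 0 (size 1, align 1) → ends 1
pad 1 to align 2 for d
d at 2 (size 2, align 2) → ends 4
pad 4 to align 8 for h
h at 8 (size 8, align 8) → ends 16
e at 16 (size 1, align 1) → ends 17
pad 7 to align 8 for f
f at 24 (size 32, align 8) → ends 56

7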